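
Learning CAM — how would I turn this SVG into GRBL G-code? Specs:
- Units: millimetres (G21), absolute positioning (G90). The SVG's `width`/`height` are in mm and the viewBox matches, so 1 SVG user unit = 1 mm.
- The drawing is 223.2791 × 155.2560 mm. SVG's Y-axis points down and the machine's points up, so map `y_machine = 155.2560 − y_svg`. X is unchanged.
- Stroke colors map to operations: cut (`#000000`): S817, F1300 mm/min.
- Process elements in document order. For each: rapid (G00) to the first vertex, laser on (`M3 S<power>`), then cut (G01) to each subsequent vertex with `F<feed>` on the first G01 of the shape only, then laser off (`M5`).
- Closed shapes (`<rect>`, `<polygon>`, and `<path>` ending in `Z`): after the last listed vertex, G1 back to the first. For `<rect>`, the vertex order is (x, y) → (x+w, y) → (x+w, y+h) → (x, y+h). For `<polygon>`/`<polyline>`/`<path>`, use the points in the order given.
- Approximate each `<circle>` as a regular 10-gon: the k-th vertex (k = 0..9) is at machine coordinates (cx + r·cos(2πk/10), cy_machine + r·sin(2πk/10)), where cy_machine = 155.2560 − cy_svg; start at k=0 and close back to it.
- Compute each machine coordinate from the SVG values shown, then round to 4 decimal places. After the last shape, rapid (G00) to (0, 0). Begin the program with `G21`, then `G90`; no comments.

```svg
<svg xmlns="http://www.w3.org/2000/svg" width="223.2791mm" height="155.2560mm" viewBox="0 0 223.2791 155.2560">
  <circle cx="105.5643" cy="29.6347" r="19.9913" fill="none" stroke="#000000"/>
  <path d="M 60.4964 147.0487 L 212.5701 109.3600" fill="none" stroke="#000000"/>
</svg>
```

G21
G90
G00 X125.5556 Y125.6213
M3 S817
G01 X121.7376 Y137.3719 F1300
G01 X111.7420 Y144.6342
G01 X99.3866 Y144.6342
G01 X89.3910 Y137.3719
G01 X85.5730 Y125.6213
G01 X89.3910 Y113.8707
G01 X99.3866 Y106.6084
G01 X111.7420 Y106.6084
G01 X121.7376 Y113.8707
G01 X125.5556 Y125.6213
M5
G00 X60.4964 Y8.2073
M3 S817
G01 X212.5701 Y45.8960 F1300
M5
G00 X0.0000 Y0.0000

viewBox `0 0 223.2791 155.2560` with mm width/height → 1 unit = 1 mm. Flip: y_m = 155.2560 − y_svg.

**Shape 1** — `<circle>` circle, stroke `#000000` → cut (S817, F1300). Machine vertices: (125.5556,125.6213) → (121.7376,137.3719) → (111.7420,144.6342) → (99.3866,144.6342) → (89.3910,137.3719) → (85.5730,125.6213) → (89.3910,113.8707) → (99.3866,106.6084) → (111.7420,106.6084) → (121.7376,113.8707) → (125.5556,125.6213). Closed: final G1 returns to the first vertex.

**Shape 2** — `<path>` line segment, stroke `#000000` → cut (S817, F1300). Machine vertices: (60.4964,8.2073) → (212.5701,45.8960). Open path.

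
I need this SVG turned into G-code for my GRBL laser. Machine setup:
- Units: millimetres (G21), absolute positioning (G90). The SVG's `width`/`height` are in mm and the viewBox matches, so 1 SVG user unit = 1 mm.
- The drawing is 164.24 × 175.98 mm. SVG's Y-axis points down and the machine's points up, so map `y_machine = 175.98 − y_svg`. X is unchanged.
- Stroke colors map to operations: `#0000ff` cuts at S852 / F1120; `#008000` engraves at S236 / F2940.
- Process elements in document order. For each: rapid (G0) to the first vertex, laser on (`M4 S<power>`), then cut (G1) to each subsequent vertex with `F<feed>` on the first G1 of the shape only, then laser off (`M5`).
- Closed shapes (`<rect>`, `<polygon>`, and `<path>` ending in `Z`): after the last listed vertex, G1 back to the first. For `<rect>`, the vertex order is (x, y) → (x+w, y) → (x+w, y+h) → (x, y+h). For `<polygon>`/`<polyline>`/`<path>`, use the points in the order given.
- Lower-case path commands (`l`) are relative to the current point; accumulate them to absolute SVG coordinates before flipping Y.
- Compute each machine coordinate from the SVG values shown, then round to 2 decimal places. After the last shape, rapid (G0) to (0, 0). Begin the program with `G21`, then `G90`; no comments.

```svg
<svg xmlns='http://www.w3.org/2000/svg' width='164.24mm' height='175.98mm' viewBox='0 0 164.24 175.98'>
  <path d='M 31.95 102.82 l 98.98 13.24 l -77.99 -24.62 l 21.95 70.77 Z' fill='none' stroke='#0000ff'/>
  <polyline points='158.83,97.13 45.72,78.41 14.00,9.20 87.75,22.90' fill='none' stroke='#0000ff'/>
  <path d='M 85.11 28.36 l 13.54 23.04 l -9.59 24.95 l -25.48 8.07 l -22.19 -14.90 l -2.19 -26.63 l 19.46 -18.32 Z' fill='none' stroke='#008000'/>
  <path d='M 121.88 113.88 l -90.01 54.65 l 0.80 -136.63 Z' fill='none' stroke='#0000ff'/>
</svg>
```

Since the viewBox matches the mm dimensions, user units are millimetres directly. The only transform is the Y-flip y_m = 175.98 − y_svg.

Shape 1 is a closed polygon drawn with `<path>`. Its stroke #0000ff means cut at S852, F1120. After flipping Y the toolpath is (31.95,73.16) → (130.93,59.92) → (52.94,84.54) → (74.89,13.77) → (31.95,73.16), returning to the start.

Shape 2 is a open polyline drawn with `<polyline>`. Its stroke #0000ff means cut at S852, F1120. After flipping Y the toolpath is (158.83,78.85) → (45.72,97.57) → (14.00,166.78) → (87.75,153.08).

Shape 3 is a regular polygon drawn with `<path>`. Its stroke #008000 means engrave at S236, F2940. After flipping Y the toolpath is (85.11,147.62) → (98.65,124.58) → (89.06,99.63) → (63.58,91.56) → (41.39,106.46) → (39.20,133.09) → (58.66,151.41) → (85.11,147.62), returning to the start.

Shape 4 is a closed polygon drawn with `<path>`. Its stroke #0000ff means cut at S852, F1120. After flipping Y the toolpath is (121.88,62.10) → (31.87,7.45) → (32.67,144.08) → (121.88,62.10), returning to the start.

G21
G90
G0 X31.95 Y73.16
M4 S852
G1 X130.93 Y59.92 F1120
G1 X52.94 Y84.54
G1 X74.89 Y13.77
G1 X31.95 Y73.16
M5
G0 X158.83 Y78.85
M4 S852
G1 X45.72 Y97.57 F1120
G1 X14.00 Y166.78
G1 X87.75 Y153.08
M5
G0 X85.11 Y147.62
M4 S236
G1 X98.65 Y124.58 F2940
G1 X89.06 Y99.63
G1 X63.58 Y91.56
G1 X41.39 Y106.46
G1 X39.20 Y133.09
G1 X58.66 Y151.41
G1 X85.11 Y147.62
M5
G0 X121.88 Y62.10
M4 S852
G1 X31.87 Y7.45 F1120
G1 X32.67 Y144.08
G1 X121.88 Y62.10
M5
G0 X0.00 Y0.00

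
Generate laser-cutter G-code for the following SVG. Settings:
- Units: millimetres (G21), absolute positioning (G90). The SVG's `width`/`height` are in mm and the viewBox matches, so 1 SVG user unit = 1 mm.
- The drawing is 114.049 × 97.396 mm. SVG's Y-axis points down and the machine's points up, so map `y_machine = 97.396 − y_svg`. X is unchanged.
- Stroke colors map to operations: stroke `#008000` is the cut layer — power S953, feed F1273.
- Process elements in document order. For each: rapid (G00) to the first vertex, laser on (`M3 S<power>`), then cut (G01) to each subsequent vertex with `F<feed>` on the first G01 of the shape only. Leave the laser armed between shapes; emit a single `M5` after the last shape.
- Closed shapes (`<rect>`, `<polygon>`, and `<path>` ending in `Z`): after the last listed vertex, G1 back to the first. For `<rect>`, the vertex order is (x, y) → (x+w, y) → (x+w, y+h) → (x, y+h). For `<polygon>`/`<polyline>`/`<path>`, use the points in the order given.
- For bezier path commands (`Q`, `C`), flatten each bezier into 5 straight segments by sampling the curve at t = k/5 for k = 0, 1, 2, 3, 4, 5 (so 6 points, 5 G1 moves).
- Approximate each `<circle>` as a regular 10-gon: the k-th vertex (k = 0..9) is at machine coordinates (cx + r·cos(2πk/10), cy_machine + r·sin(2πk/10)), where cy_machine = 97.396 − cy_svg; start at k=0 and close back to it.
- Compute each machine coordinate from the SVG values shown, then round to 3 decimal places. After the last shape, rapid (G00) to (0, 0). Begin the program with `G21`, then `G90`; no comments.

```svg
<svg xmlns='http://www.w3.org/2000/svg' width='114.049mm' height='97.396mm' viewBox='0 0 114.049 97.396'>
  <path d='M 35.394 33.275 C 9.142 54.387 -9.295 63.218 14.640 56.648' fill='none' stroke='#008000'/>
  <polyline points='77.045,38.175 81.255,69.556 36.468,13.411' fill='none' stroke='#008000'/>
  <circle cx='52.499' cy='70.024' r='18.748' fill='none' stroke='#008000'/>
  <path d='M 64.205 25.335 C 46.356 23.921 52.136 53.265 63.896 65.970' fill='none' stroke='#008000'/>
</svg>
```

viewBox `0 0 114.049 97.396` with mm width/height → 1 unit = 1 mm. Flip: y_m = 97.396 − y_svg.

**Shape 1** — `<path>` cubic bezier, stroke `#008000` → cut (S953, F1273). Control points (SVG): P0=(35.394,33.275), P1=(9.142,54.387), P2=(-9.295,63.218), P3=(14.640,56.648); sampled at t=k/5. Machine vertices: (35.394,64.121) → (20.857,52.952) → (9.854,44.881) → (4.045,40.057) → (5.087,38.629) → (14.640,40.748). Open path.

**Shape 2** — `<polyline>` open polyline, stroke `#008000` → cut (S953, F1273). Machine vertices: (77.045,59.221) → (81.255,27.840) → (36.468,83.985). Open path.

**Shape 3** — `<circle>` circle, stroke `#008000` → cut (S953, F1273). Machine vertices: (71.247,27.372) → (67.666,38.392) → (58.292,45.202) → (46.706,45.202) → (37.332,38.392) → (33.751,27.372) → (37.332,16.352) → (46.706,9.542) → (58.292,9.542) → (67.666,16.352) → (71.247,27.372). Closed: final G1 returns to the first vertex.

**Shape 4** — `<path>` cubic bezier, stroke `#008000` → cut (S953, F1273). Control points (SVG): P0=(64.205,25.335), P1=(46.356,23.921), P2=(52.136,53.265), P3=(63.896,65.970); sampled at t=k/5. Machine vertices: (64.205,72.061) → (56.190,69.598) → (52.999,62.027) → (53.784,51.625) → (57.699,40.667) → (63.896,31.426). Open path.

G21
G90
G00 X35.394 Y64.121
M3 S953
G01 X20.857 Y52.952 F1273
G01 X9.854 Y44.881
G01 X4.045 Y40.057
G01 X5.087 Y38.629
G01 X14.640 Y40.748
G00 X77.045 Y59.221
M3 S953
G01 X81.255 Y27.840 F1273
G01 X36.468 Y83.985
G00 X71.247 Y27.372
M3 S953
G01 X67.666 Y38.392 F1273
G01 X58.292 Y45.202
G01 X46.706 Y45.202
G01 X37.332 Y38.392
G01 X33.751 Y27.372
G01 X37.332 Y16.352
G01 X46.706 Y9.542
G01 X58.292 Y9.542
G01 X67.666 Y16.352
G01 X71.247 Y27.372
G00 X64.205 Y72.061
M3 S953
G01 X56.190 Y69.598 F1273
G01 X52.999 Y62.027
G01 X53.784 Y51.625
G01 X57.699 Y40.667
G01 X63.896 Y31.426
M5
G00 X0.000 Y0.000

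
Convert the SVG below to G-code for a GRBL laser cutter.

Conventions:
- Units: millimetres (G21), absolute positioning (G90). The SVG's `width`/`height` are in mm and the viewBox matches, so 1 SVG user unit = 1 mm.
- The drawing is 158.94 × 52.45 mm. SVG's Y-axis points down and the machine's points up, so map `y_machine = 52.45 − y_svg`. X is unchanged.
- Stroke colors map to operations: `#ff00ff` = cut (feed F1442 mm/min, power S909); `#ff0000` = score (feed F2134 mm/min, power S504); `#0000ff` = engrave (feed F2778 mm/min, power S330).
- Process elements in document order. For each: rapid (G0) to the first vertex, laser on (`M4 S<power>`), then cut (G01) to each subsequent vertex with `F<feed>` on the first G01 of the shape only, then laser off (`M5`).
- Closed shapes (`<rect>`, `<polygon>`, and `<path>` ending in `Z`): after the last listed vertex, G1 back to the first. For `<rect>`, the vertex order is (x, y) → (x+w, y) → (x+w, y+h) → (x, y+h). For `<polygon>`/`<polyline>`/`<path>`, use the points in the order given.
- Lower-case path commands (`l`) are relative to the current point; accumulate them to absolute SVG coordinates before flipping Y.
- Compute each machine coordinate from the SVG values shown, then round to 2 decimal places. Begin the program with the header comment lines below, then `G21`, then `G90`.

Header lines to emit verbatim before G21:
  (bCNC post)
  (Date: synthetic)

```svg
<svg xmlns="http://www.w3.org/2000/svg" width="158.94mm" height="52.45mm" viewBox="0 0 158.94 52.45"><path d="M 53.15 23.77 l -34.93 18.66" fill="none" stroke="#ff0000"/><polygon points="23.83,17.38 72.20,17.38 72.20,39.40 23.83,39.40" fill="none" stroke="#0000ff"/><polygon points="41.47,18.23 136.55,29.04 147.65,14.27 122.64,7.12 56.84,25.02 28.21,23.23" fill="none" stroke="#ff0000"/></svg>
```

(bCNC post)
(Date: synthetic)
G21
G90
G0 X53.15 Y28.68
M4 S504
G01 X18.22 Y10.02 F2134
M5
G0 X23.83 Y35.07
M4 S330
G01 X72.20 Y35.07 F2778
G01 X72.20 Y13.05
G01 X23.83 Y13.05
G01 X23.83 Y35.07
M5
G0 X41.47 Y34.22
M4 S504
G01 X136.55 Y23.41 F2134
G01 X147.65 Y38.18
G01 X122.64 Y45.33
G01 X56.84 Y27.43
G01 X28.21 Y29.22
G01 X41.47 Y34.22
M5

1 u = 1 mm; y_m = 52.45 − y.

[1] `<path>` line segment, #ff0000→score S504 F2134: (53.15,28.68) → (18.22,10.02)

[2] `<polygon>` rectangle, #0000ff→engrave S330 F2778: (23.83,35.07) → (72.20,35.07) → (72.20,13.05) → (23.83,13.05) → (23.83,35.07) (closed)

[3] `<polygon>` closed polygon, #ff0000→score S504 F2134: (41.47,34.22) → (136.55,23.41) → (147.65,38.18) → (122.64,45.33) → (56.84,27.43) → (28.21,29.22) → (41.47,34.22) (closed)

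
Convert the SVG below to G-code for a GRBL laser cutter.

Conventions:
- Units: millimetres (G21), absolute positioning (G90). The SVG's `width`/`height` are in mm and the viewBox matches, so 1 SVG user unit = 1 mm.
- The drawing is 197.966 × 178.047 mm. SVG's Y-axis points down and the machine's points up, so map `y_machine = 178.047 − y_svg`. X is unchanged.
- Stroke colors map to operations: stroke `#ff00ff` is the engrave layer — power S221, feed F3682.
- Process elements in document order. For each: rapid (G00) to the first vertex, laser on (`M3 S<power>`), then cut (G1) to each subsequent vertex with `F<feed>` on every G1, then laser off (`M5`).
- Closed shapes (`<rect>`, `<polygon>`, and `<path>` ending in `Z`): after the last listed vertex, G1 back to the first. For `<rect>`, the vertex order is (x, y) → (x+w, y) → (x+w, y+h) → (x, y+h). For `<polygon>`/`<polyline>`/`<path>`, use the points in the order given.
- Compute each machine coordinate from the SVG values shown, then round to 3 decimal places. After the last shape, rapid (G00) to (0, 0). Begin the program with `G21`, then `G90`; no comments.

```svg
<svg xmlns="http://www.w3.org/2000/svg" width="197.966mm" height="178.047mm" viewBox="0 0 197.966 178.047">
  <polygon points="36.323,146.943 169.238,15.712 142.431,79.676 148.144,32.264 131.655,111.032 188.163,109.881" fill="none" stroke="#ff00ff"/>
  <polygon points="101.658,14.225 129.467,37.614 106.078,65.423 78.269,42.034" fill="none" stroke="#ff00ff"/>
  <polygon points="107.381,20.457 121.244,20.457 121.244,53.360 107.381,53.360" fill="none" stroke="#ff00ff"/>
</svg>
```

G21
G90
G00 X36.323 Y31.104
M3 S221
G1 X169.238 Y162.335 F3682
G1 X142.431 Y98.371 F3682
G1 X148.144 Y145.783 F3682
G1 X131.655 Y67.015 F3682
G1 X188.163 Y68.166 F3682
G1 X36.323 Y31.104 F3682
M5
G00 X101.658 Y163.822
M3 S221
G1 X129.467 Y140.433 F3682
G1 X106.078 Y112.624 F3682
G1 X78.269 Y136.013 F3682
G1 X101.658 Y163.822 F3682
M5
G00 X107.381 Y157.590
M3 S221
G1 X121.244 Y157.590 F3682
G1 X121.244 Y124.687 F3682
G1 X107.381 Y124.687 F3682
G1 X107.381 Y157.590 F3682
M5
G00 X0.000 Y0.000

Since the viewBox matches the mm dimensions, user units are millimetres directly. The only transform is the Y-flip y_m = 178.047 − y_svg.

Shape 1 is a closed polygon drawn with `<polygon>`. Its stroke #ff00ff means engrave at S221, F3682. After flipping Y the toolpath is (36.323,31.104) → (169.238,162.335) → (142.431,98.371) → (148.144,145.783) → (131.655,67.015) → (188.163,68.166) → (36.323,31.104), returning to the start.

Shape 2 is a regular polygon drawn with `<polygon>`. Its stroke #ff00ff means engrave at S221, F3682. After flipping Y the toolpath is (101.658,163.822) → (129.467,140.433) → (106.078,112.624) → (78.269,136.013) → (101.658,163.822), returning to the start.

Shape 3 is a rectangle drawn with `<polygon>`. Its stroke #ff00ff means engrave at S221, F3682. After flipping Y the toolpath is (107.381,157.590) → (121.244,157.590) → (121.244,124.687) → (107.381,124.687) → (107.381,157.590), returning to the start.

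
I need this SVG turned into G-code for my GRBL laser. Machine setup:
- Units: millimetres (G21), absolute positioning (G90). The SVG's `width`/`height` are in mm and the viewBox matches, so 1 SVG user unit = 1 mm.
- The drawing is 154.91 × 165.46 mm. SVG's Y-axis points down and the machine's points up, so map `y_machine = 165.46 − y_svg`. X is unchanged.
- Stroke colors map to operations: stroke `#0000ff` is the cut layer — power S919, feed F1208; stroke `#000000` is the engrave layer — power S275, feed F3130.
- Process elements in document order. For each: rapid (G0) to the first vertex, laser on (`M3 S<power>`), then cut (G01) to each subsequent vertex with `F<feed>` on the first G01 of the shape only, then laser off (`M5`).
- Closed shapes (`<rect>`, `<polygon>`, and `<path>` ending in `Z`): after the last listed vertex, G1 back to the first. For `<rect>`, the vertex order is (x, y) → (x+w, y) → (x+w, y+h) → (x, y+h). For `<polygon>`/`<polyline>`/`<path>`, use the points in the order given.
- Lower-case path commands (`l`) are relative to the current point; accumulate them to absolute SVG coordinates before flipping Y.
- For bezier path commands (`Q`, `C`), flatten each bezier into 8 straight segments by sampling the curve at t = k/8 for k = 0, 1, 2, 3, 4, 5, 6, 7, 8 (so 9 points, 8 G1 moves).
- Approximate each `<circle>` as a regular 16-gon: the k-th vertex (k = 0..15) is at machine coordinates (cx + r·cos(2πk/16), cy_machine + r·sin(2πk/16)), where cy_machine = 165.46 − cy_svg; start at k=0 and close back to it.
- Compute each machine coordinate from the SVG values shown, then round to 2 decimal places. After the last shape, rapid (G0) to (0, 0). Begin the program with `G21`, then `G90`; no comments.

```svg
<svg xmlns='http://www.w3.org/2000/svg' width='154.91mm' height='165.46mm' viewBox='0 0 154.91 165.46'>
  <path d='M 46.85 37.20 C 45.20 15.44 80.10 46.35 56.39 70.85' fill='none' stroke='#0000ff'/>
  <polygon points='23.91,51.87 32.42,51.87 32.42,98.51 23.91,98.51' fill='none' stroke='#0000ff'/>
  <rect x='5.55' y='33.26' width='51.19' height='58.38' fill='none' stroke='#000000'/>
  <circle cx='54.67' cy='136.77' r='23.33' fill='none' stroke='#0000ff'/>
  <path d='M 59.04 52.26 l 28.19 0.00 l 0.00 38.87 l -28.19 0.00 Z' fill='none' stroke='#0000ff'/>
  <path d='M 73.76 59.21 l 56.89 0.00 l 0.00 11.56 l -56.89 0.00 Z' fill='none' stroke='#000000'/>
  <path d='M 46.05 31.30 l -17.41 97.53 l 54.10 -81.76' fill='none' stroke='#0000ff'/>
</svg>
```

Since the viewBox matches the mm dimensions, user units are millimetres directly. The only transform is the Y-flip y_m = 165.46 − y_svg.

Shape 1 is a cubic bezier drawn with `<path>`. Its stroke #0000ff means cut at S919, F1208. After flipping Y the toolpath is (46.85,128.26) → (47.76,134.07) → (50.98,135.63) → (55.40,133.64) → (59.89,128.78) → (63.36,121.76) → (64.67,113.26) → (62.72,103.98) → (56.39,94.61).

Shape 2 is a rectangle drawn with `<polygon>`. Its stroke #0000ff means cut at S919, F1208. After flipping Y the toolpath is (23.91,113.59) → (32.42,113.59) → (32.42,66.95) → (23.91,66.95) → (23.91,113.59), returning to the start.

Shape 3 is a rectangle drawn with `<rect>`. Its stroke #000000 means engrave at S275, F3130. After flipping Y the toolpath is (5.55,132.20) → (56.74,132.20) → (56.74,73.82) → (5.55,73.82) → (5.55,132.20), returning to the start.

Shape 4 is a circle drawn with `<circle>`. Its stroke #0000ff means cut at S919, F1208. After flipping Y the toolpath is (78.00,28.69) → (76.22,37.62) → (71.17,45.19) → (63.60,50.24) → (54.67,52.02) → (45.74,50.24) → (38.17,45.19) → (33.12,37.62) → (31.34,28.69) → (33.12,19.76) → (38.17,12.19) → (45.74,7.14) → (54.67,5.36) → (63.60,7.14) → (71.17,12.19) → (76.22,19.76) → (78.00,28.69), returning to the start.

Shape 5 is a rectangle drawn with `<path>`. Its stroke #0000ff means cut at S919, F1208. After flipping Y the toolpath is (59.04,113.20) → (87.23,113.20) → (87.23,74.33) → (59.04,74.33) → (59.04,113.20), returning to the start.

Shape 6 is a rectangle drawn with `<path>`. Its stroke #000000 means engrave at S275, F3130. After flipping Y the toolpath is (73.76,106.25) → (130.65,106.25) → (130.65,94.69) → (73.76,94.69) → (73.76,106.25), returning to the start.

Shape 7 is a open polyline drawn with `<path>`. Its stroke #0000ff means cut at S919, F1208. After flipping Y the toolpath is (46.05,134.16) → (28.64,36.63) → (82.74,118.39).

G21
G90
G0 X46.85 Y128.26
M3 S919
G01 X47.76 Y134.07 F1208
G01 X50.98 Y135.63
G01 X55.40 Y133.64
G01 X59.89 Y128.78
G01 X63.36 Y121.76
G01 X64.67 Y113.26
G01 X62.72 Y103.98
G01 X56.39 Y94.61
M5
G0 X23.91 Y113.59
M3 S919
G01 X32.42 Y113.59 F1208
G01 X32.42 Y66.95
G01 X23.91 Y66.95
G01 X23.91 Y113.59
M5
G0 X5.55 Y132.20
M3 S275
G01 X56.74 Y132.20 F3130
G01 X56.74 Y73.82
G01 X5.55 Y73.82
G01 X5.55 Y132.20
M5
G0 X78.00 Y28.69
M3 S919
G01 X76.22 Y37.62 F1208
G01 X71.17 Y45.19
G01 X63.60 Y50.24
G01 X54.67 Y52.02
G01 X45.74 Y50.24
G01 X38.17 Y45.19
G01 X33.12 Y37.62
G01 X31.34 Y28.69
G01 X33.12 Y19.76
G01 X38.17 Y12.19
G01 X45.74 Y7.14
G01 X54.67 Y5.36
G01 X63.60 Y7.14
G01 X71.17 Y12.19
G01 X76.22 Y19.76
G01 X78.00 Y28.69
M5
G0 X59.04 Y113.20
M3 S919
G01 X87.23 Y113.20 F1208
G01 X87.23 Y74.33
G01 X59.04 Y74.33
G01 X59.04 Y113.20
M5
G0 X73.76 Y106.25
M3 S275
G01 X130.65 Y106.25 F3130
G01 X130.65 Y94.69
G01 X73.76 Y94.69
G01 X73.76 Y106.25
M5
G0 X46.05 Y134.16
M3 S919
G01 X28.64 Y36.63 F1208
G01 X82.74 Y118.39
M5
G0 X0.00 Y0.00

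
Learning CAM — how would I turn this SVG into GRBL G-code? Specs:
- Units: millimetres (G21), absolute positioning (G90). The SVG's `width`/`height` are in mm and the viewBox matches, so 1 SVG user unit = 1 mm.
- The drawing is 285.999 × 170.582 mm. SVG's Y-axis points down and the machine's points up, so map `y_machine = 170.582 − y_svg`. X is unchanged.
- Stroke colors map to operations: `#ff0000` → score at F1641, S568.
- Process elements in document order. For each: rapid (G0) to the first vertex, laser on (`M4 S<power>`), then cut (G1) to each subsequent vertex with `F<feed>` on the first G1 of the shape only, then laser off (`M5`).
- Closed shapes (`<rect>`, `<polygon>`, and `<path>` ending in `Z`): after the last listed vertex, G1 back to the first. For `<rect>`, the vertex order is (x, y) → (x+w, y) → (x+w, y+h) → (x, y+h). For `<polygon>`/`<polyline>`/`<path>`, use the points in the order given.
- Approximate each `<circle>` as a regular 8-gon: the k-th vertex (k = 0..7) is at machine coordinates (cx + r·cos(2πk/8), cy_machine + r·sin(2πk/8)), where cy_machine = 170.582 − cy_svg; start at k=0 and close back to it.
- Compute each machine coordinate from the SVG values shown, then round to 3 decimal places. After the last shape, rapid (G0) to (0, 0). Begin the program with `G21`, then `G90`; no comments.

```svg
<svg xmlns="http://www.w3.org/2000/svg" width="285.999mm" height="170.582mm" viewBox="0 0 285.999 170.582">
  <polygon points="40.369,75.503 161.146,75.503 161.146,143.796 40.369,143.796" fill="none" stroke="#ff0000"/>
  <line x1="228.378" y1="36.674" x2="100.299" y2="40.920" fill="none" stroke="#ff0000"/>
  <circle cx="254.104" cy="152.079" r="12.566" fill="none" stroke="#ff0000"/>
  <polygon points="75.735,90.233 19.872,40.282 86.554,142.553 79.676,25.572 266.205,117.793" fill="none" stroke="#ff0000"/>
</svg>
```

G21
G90
G0 X40.369 Y95.079
M4 S568
G1 X161.146 Y95.079 F1641
G1 X161.146 Y26.786
G1 X40.369 Y26.786
G1 X40.369 Y95.079
M5
G0 X228.378 Y133.908
M4 S568
G1 X100.299 Y129.662 F1641
M5
G0 X266.670 Y18.503
M4 S568
G1 X262.990 Y27.389 F1641
G1 X254.104 Y31.069
G1 X245.218 Y27.389
G1 X241.538 Y18.503
G1 X245.218 Y9.617
G1 X254.104 Y5.937
G1 X262.990 Y9.617
G1 X266.670 Y18.503
M5
G0 X75.735 Y80.349
M4 S568
G1 X19.872 Y130.300 F1641
G1 X86.554 Y28.029
G1 X79.676 Y145.010
G1 X266.205 Y52.789
G1 X75.735 Y80.349
M5
G0 X0.000 Y0.000

1 u = 1 mm; y_m = 170.582 − y.

[1] `<polygon>` rectangle, #ff0000→score S568 F1641: (40.369,95.079) → (161.146,95.079) → (161.146,26.786) → (40.369,26.786) → (40.369,95.079) (closed)

[2] `<line>` line segment, #ff0000→score S568 F1641: (228.378,133.908) → (100.299,129.662)

[3] `<circle>` circle, #ff0000→score S568 F1641: (266.670,18.503) → (262.990,27.389) → (254.104,31.069) → (245.218,27.389) → (241.538,18.503) → (245.218,9.617) → (254.104,5.937) → (262.990,9.617) → (266.670,18.503) (closed)

[4] `<polygon>` closed polygon, #ff0000→score S568 F1641: (75.735,80.349) → (19.872,130.300) → (86.554,28.029) → (79.676,145.010) → (266.205,52.789) → (75.735,80.349) (closed)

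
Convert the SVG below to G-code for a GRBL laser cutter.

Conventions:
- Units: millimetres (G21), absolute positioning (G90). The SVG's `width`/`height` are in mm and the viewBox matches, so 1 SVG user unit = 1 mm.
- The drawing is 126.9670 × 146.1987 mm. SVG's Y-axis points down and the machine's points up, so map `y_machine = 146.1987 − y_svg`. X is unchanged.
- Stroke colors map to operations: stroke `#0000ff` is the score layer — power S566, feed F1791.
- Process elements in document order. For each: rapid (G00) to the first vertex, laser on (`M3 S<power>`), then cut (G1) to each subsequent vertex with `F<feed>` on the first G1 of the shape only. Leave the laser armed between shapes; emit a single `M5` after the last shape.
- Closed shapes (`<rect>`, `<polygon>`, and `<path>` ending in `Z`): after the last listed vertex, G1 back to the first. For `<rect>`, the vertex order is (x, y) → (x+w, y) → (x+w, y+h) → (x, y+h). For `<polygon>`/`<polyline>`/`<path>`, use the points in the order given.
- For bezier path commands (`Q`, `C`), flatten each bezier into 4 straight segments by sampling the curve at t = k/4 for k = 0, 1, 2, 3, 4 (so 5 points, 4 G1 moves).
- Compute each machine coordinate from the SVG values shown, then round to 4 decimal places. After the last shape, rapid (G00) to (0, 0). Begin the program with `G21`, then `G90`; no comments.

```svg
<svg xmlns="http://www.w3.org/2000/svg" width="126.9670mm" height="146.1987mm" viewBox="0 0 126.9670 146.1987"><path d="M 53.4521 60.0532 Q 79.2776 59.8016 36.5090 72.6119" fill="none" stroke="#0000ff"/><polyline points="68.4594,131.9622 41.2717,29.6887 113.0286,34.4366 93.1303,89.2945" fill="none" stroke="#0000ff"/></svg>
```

1 u = 1 mm; y_m = 146.1987 − y.

[1] `<path>` quadratic bezier, #0000ff→score S566 F1791: (53.4521,86.1455) → (62.0777,85.4549) → (62.1291,83.1316) → (53.6062,79.1756) → (36.5090,73.5868)

[2] `<polyline>` open polyline, #0000ff→score S566 F1791: (68.4594,14.2365) → (41.2717,116.5100) → (113.0286,111.7621) → (93.1303,56.9042)

G21
G90
G00 X53.4521 Y86.1455
M3 S566
G1 X62.0777 Y85.4549 F1791
G1 X62.1291 Y83.1316
G1 X53.6062 Y79.1756
G1 X36.5090 Y73.5868
G00 X68.4594 Y14.2365
M3 S566
G1 X41.2717 Y116.5100 F1791
G1 X113.0286 Y111.7621
G1 X93.1303 Y56.9042
M5
G00 X0.0000 Y0.0000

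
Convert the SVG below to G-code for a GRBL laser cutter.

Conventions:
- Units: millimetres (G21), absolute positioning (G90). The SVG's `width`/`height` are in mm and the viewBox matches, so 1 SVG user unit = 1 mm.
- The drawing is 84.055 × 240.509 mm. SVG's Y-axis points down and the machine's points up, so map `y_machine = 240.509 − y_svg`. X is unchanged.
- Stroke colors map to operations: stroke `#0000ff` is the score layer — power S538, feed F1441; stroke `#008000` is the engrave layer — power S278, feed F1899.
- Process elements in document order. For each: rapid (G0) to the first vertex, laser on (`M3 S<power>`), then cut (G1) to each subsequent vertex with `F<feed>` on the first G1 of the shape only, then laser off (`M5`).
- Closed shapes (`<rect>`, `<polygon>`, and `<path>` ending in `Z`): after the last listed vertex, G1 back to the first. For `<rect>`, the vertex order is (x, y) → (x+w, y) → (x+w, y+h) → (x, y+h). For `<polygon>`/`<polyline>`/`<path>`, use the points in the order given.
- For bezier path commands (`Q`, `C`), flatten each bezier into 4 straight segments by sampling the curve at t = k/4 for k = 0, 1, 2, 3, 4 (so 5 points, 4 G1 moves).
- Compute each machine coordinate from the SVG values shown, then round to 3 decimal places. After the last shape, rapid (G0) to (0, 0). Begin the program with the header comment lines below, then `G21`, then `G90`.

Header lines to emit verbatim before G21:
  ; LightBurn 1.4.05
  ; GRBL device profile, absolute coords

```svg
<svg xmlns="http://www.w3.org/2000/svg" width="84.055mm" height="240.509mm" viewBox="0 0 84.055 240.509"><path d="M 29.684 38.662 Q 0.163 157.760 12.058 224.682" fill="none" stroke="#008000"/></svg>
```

Since the viewBox matches the mm dimensions, user units are millimetres directly. The only transform is the Y-flip y_m = 240.509 − y_svg.

Shape 1 is a quadratic bezier drawn with `<path>`. Its stroke #008000 means engrave at S278, F1899. After flipping Y the toolpath is (29.684,201.847) → (17.512,145.559) → (10.517,95.793) → (8.699,52.549) → (12.058,15.827).

; LightBurn 1.4.05
; GRBL device profile, absolute coords
G21
G90
G0 X29.684 Y201.847
M3 S278
G1 X17.512 Y145.559 F1899
G1 X10.517 Y95.793
G1 X8.699 Y52.549
G1 X12.058 Y15.827
M5
G0 X0.000 Y0.000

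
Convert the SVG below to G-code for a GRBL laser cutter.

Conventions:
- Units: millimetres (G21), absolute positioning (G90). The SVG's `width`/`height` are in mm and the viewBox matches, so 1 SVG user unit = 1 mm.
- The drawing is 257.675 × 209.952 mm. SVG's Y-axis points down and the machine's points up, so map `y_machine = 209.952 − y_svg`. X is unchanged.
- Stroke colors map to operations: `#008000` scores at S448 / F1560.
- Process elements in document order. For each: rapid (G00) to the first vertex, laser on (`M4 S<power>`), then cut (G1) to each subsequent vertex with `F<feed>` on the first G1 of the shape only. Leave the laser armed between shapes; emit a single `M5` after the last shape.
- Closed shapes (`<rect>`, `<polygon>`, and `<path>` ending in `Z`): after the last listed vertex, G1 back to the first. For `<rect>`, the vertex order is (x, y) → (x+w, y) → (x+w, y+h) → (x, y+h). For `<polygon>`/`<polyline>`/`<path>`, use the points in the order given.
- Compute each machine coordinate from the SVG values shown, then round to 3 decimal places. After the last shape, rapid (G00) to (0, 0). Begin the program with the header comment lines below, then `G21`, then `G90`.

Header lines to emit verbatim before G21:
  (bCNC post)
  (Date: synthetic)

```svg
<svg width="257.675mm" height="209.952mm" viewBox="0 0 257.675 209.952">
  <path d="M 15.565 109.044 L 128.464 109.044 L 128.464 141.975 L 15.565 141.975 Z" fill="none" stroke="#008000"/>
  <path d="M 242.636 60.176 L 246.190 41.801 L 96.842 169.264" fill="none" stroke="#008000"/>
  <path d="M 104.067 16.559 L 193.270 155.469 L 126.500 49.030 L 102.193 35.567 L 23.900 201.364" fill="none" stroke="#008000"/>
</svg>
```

(bCNC post)
(Date: synthetic)
G21
G90
G00 X15.565 Y100.908
M4 S448
G1 X128.464 Y100.908 F1560
G1 X128.464 Y67.977
G1 X15.565 Y67.977
G1 X15.565 Y100.908
G00 X242.636 Y149.776
M4 S448
G1 X246.190 Y168.151 F1560
G1 X96.842 Y40.688
G00 X104.067 Y193.393
M4 S448
G1 X193.270 Y54.483 F1560
G1 X126.500 Y160.922
G1 X102.193 Y174.385
G1 X23.900 Y8.588
M5
G00 X0.000 Y0.000

Since the viewBox matches the mm dimensions, user units are millimetres directly. The only transform is the Y-flip y_m = 209.952 − y_svg.

Shape 1 is a rectangle drawn with `<path>`. Its stroke #008000 means score at S448, F1560. After flipping Y the toolpath is (15.565,100.908) → (128.464,100.908) → (128.464,67.977) → (15.565,67.977) → (15.565,100.908), returning to the start.

Shape 2 is a open polyline drawn with `<path>`. Its stroke #008000 means score at S448, F1560. After flipping Y the toolpath is (242.636,149.776) → (246.190,168.151) → (96.842,40.688).

Shape 3 is a open polyline drawn with `<path>`. Its stroke #008000 means score at S448, F1560. After flipping Y the toolpath is (104.067,193.393) → (193.270,54.483) → (126.500,160.922) → (102.193,174.385) → (23.900,8.588).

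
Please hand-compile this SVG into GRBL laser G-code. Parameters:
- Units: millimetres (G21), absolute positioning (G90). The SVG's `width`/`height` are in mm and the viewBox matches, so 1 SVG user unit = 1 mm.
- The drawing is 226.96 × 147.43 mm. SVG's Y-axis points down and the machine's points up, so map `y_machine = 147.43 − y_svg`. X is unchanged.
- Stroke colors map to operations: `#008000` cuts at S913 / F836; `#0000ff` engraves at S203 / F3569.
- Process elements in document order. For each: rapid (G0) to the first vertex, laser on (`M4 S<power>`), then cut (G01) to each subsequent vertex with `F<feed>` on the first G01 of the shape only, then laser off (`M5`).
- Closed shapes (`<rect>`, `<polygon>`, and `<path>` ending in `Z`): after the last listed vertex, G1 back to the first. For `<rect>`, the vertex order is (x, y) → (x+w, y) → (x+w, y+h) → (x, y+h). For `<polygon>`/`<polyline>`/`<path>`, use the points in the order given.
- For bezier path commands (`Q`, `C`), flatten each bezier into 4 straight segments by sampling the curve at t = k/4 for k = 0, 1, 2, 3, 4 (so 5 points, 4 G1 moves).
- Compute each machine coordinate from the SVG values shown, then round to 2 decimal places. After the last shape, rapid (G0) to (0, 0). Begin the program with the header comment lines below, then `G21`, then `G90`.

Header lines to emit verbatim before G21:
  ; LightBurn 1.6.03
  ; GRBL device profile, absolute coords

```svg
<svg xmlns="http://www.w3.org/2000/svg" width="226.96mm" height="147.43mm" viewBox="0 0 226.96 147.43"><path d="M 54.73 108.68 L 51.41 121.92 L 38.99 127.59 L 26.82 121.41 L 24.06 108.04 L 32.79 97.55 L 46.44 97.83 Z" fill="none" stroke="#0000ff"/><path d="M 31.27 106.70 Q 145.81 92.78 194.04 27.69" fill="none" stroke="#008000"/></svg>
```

1 u = 1 mm; y_m = 147.43 − y.

[1] `<path>` regular polygon, #0000ff→engrave S203 F3569: (54.73,38.75) → (51.41,25.51) → (38.99,19.84) → (26.82,26.02) → (24.06,39.39) → (32.79,49.88) → (46.44,49.60) → (54.73,38.75) (closed)

[2] `<path>` quadratic bezier, #008000→cut S913 F836: (31.27,40.73) → (84.40,50.89) → (129.23,67.44) → (165.78,90.39) → (194.04,119.74)

; LightBurn 1.6.03
; GRBL device profile, absolute coords
G21
G90
G0 X54.73 Y38.75
M4 S203
G01 X51.41 Y25.51 F3569
G01 X38.99 Y19.84
G01 X26.82 Y26.02
G01 X24.06 Y39.39
G01 X32.79 Y49.88
G01 X46.44 Y49.60
G01 X54.73 Y38.75
M5
G0 X31.27 Y40.73
M4 S913
G01 X84.40 Y50.89 F836
G01 X129.23 Y67.44
G01 X165.78 Y90.39
G01 X194.04 Y119.74
M5
G0 X0.00 Y0.00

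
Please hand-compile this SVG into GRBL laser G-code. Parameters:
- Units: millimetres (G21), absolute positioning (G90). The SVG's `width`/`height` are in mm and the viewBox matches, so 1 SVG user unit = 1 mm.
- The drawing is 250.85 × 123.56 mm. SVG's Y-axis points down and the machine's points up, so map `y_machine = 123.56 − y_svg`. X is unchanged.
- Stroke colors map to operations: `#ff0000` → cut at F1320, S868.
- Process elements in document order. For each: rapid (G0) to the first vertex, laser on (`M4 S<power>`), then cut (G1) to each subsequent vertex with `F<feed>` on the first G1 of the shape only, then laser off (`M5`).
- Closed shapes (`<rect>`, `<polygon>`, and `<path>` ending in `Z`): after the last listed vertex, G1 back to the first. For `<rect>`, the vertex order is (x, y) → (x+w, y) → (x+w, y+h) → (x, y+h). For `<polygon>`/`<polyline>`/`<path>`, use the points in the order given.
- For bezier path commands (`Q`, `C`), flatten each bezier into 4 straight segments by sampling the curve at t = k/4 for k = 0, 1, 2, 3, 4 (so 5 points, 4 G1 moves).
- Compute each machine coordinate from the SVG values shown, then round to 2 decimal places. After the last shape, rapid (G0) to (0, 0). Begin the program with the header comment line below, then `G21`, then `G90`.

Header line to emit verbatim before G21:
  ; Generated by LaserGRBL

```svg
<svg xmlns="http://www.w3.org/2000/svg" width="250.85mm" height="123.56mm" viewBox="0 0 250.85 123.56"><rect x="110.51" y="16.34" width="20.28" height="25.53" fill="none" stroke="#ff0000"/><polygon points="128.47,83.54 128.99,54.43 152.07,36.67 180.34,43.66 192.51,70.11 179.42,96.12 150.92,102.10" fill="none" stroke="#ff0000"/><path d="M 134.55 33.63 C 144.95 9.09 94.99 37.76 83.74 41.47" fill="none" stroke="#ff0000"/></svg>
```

; Generated by LaserGRBL
G21
G90
G0 X110.51 Y107.22
M4 S868
G1 X130.79 Y107.22 F1320
G1 X130.79 Y81.69
G1 X110.51 Y81.69
G1 X110.51 Y107.22
M5
G0 X128.47 Y40.02
M4 S868
G1 X128.99 Y69.13 F1320
G1 X152.07 Y86.89
G1 X180.34 Y79.90
G1 X192.51 Y53.45
G1 X179.42 Y27.44
G1 X150.92 Y21.46
G1 X128.47 Y40.02
M5
G0 X134.55 Y89.93
M4 S868
G1 X132.58 Y99.58 F1320
G1 X117.26 Y96.60
G1 X97.89 Y88.33
G1 X83.74 Y82.09
M5
G0 X0.00 Y0.00

viewBox `0 0 250.85 123.56` with mm width/height → 1 unit = 1 mm. Flip: y_m = 123.56 − y_svg.

**Shape 1** — `<rect>` rectangle, stroke `#ff0000` → cut (S868, F1320). Machine vertices: (110.51,107.22) → (130.79,107.22) → (130.79,81.69) → (110.51,81.69) → (110.51,107.22). Closed: final G1 returns to the first vertex.

**Shape 2** — `<polygon>` regular polygon, stroke `#ff0000` → cut (S868, F1320). Machine vertices: (128.47,40.02) → (128.99,69.13) → (152.07,86.89) → (180.34,79.90) → (192.51,53.45) → (179.42,27.44) → (150.92,21.46) → (128.47,40.02). Closed: final G1 returns to the first vertex.

**Shape 3** — `<path>` cubic bezier, stroke `#ff0000` → cut (S868, F1320). Control points (SVG): P0=(134.55,33.63), P1=(144.95,9.09), P2=(94.99,37.76), P3=(83.74,41.47); sampled at t=k/4. Machine vertices: (134.55,89.93) → (132.58,99.58) → (117.26,96.60) → (97.89,88.33) → (83.74,82.09). Open path.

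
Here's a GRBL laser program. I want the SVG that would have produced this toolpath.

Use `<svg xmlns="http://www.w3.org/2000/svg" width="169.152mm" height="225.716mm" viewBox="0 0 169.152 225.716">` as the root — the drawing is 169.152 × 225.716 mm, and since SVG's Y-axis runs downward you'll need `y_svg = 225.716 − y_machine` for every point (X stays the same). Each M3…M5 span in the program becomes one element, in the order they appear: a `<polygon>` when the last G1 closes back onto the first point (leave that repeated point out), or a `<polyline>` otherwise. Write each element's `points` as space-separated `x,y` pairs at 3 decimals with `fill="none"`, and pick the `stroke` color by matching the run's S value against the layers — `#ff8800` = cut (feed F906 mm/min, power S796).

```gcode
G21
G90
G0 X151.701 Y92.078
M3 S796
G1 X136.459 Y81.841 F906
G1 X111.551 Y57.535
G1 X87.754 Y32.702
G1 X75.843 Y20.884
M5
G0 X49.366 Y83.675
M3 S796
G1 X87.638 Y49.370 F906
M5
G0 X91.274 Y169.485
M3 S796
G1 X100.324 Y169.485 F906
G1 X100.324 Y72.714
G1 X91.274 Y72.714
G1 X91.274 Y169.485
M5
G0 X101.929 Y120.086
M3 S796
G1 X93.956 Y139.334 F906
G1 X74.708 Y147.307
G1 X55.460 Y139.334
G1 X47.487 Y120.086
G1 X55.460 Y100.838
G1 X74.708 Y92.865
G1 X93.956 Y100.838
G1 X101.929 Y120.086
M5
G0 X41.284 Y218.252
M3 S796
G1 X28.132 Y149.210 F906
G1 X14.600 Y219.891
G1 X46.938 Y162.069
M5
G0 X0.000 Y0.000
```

<svg xmlns="http://www.w3.org/2000/svg" width="169.152mm" height="225.716mm" viewBox="0 0 169.152 225.716">
  <polyline points="151.701,133.638 136.459,143.875 111.551,168.181 87.754,193.014 75.843,204.832" fill="none" stroke="#ff8800"/>
  <polyline points="49.366,142.041 87.638,176.346" fill="none" stroke="#ff8800"/>
  <polygon points="91.274,56.231 100.324,56.231 100.324,153.002 91.274,153.002" fill="none" stroke="#ff8800"/>
  <polygon points="101.929,105.630 93.956,86.382 74.708,78.409 55.460,86.382 47.487,105.630 55.460,124.878 74.708,132.851 93.956,124.878" fill="none" stroke="#ff8800"/>
  <polyline points="41.284,7.464 28.132,76.506 14.600,5.825 46.938,63.647" fill="none" stroke="#ff8800"/>
</svg>

y_svg = 225.716 − y_m. Every run uses S796, so all elements get stroke `#ff8800` (cut).

[1] open run; points: 151.701,133.638 136.459,143.875 111.551,168.181 87.754,193.014 75.843,204.832

[2] open run; points: 49.366,142.041 87.638,176.346

[3] closed run; points: 91.274,56.231 100.324,56.231 100.324,153.002 91.274,153.002

[4] closed run; points: 101.929,105.630 93.956,86.382 74.708,78.409 55.460,86.382 47.487,105.630 55.460,124.878 74.708,132.851 93.956,124.878

[5] open run; points: 41.284,7.464 28.132,76.506 14.600,5.825 46.938,63.647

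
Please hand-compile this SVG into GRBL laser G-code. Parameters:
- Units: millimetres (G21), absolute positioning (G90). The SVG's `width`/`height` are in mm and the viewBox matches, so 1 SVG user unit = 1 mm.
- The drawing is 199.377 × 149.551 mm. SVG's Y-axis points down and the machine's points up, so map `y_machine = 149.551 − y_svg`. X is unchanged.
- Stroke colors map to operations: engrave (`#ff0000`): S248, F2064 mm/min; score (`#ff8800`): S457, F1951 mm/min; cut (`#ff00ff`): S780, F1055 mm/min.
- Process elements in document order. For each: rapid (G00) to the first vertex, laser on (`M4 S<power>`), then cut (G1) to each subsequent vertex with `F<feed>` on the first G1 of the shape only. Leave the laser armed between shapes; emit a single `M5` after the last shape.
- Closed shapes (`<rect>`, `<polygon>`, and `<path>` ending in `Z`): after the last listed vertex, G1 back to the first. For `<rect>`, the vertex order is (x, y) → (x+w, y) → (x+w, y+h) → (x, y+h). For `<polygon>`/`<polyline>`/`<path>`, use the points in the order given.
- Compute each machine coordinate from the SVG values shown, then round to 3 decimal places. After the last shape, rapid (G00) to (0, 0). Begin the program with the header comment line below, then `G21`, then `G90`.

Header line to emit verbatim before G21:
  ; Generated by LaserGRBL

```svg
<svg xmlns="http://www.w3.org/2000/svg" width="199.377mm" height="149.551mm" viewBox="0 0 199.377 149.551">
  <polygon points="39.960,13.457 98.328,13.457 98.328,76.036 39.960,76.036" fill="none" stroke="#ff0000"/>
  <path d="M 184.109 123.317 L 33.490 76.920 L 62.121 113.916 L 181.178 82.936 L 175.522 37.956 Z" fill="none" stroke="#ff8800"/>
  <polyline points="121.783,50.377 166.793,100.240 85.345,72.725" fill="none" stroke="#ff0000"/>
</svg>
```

1 u = 1 mm; y_m = 149.551 − y.

[1] `<polygon>` rectangle, #ff0000→engrave S248 F2064: (39.960,136.094) → (98.328,136.094) → (98.328,73.515) → (39.960,73.515) → (39.960,136.094) (closed)

[2] `<path>` closed polygon, #ff8800→score S457 F1951: (184.109,26.234) → (33.490,72.631) → (62.121,35.635) → (181.178,66.615) → (175.522,111.595) → (184.109,26.234) (closed)

[3] `<polyline>` open polyline, #ff0000→engrave S248 F2064: (121.783,99.174) → (166.793,49.311) → (85.345,76.826)

; Generated by LaserGRBL
G21
G90
G00 X39.960 Y136.094
M4 S248
G1 X98.328 Y136.094 F2064
G1 X98.328 Y73.515
G1 X39.960 Y73.515
G1 X39.960 Y136.094
G00 X184.109 Y26.234
M4 S457
G1 X33.490 Y72.631 F1951
G1 X62.121 Y35.635
G1 X181.178 Y66.615
G1 X175.522 Y111.595
G1 X184.109 Y26.234
G00 X121.783 Y99.174
M4 S248
G1 X166.793 Y49.311 F2064
G1 X85.345 Y76.826
M5
G00 X0.000 Y0.000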